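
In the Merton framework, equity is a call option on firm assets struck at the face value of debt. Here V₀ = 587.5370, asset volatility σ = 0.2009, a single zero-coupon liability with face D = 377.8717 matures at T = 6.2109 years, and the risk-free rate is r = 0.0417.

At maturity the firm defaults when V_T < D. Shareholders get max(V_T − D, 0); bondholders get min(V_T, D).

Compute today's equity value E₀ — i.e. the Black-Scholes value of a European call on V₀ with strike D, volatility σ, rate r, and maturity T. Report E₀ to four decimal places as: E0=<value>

E0=303.3371

d₁ = [ln(V₀/D) + (r + σ²/2)T] / (σ√T)
   = [ln(587.5370/377.8717) + (0.0417 + 0.5·0.2009²)·6.2109] / (0.2009·√6.2109)
   = [0.441385 + 0.384333] / 0.500676 = 1.649204
d₂ = d₁ − σ√T = 1.649204 − 0.500676 = 1.148527
N(d₁) = 0.950447,  N(d₂) = 0.874624,  e^(−rT) = 0.771827
E₀ = V₀·N(d₁) − D·e^(−rT)·N(d₂)
   = 587.5370·0.950447 − 377.8717·0.771827·0.874624 = 303.337105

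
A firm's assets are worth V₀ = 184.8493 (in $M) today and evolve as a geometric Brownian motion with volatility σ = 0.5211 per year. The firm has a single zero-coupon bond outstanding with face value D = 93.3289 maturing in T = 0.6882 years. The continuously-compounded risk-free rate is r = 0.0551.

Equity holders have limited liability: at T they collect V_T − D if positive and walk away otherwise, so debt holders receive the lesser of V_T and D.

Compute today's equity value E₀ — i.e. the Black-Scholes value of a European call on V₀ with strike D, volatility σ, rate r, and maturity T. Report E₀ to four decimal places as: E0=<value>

d₁ = [ln(V₀/D) + (r + σ²/2)T] / (σ√T)
   = [ln(184.8493/93.3289) + (0.0551 + 0.5·0.5211²)·0.6882] / (0.5211·√0.6882)
   = [0.683411 + 0.131359] / 0.432293 = 1.884762
d₂ = d₁ − σ√T = 1.884762 − 0.432293 = 1.452468
N(d₁) = 0.970269,  N(d₂) = 0.926814,  e^(−rT) = 0.962790
E₀ = V₀·N(d₁) − D·e^(−rT)·N(d₂)
   = 184.8493·0.970269 − 93.3289·0.962790·0.926814 = 96.073584

E0=96.0736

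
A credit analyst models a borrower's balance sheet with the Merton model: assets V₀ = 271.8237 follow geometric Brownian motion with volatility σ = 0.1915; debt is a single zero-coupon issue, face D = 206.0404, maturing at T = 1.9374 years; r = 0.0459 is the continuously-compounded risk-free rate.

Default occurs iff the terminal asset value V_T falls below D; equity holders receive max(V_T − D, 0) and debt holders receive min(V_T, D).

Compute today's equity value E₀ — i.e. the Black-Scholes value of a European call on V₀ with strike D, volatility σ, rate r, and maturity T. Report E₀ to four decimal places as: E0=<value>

d₁ = [ln(V₀/D) + (r + σ²/2)T] / (σ√T)
   = [ln(271.8237/206.0404) + (0.0459 + 0.5·0.1915²)·1.9374] / (0.1915·√1.9374)
   = [0.277081 + 0.124451] / 0.266550 = 1.506407
d₂ = d₁ − σ√T = 1.506407 − 0.266550 = 1.239857
N(d₁) = 0.934019,  N(d₂) = 0.892486,  e^(−rT) = 0.914913
E₀ = V₀·N(d₁) − D·e^(−rT)·N(d₂)
   = 271.8237·0.934019 − 206.0404·0.914913·0.892486 = 85.646805

E0=85.6468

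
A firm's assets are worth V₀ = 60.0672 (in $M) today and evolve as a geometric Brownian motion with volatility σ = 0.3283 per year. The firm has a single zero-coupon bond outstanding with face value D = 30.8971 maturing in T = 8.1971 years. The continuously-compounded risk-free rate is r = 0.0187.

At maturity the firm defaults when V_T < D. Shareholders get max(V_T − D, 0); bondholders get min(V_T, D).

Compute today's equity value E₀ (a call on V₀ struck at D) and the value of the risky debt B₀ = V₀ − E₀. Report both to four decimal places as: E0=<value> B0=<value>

d₁ = [ln(V₀/D) + (r + σ²/2)T] / (σ√T)
   = [ln(60.0672/30.8971) + (0.0187 + 0.5·0.3283²)·8.1971] / (0.3283·√8.1971)
   = [0.664802 + 0.595031] / 0.939942 = 1.340330
d₂ = d₁ − σ√T = 1.340330 − 0.939942 = 0.400389
N(d₁) = 0.909931,  N(d₂) = 0.655565,  e^(−rT) = 0.857885
E₀ = V₀·N(d₁) − D·e^(−rT)·N(d₂)
   = 60.0672·0.909931 − 30.8971·0.857885·0.655565 = 37.280513
B₀ = V₀ − E₀ = 60.0672 − 37.280513 = 22.786687

E0=37.2805 B0=22.7867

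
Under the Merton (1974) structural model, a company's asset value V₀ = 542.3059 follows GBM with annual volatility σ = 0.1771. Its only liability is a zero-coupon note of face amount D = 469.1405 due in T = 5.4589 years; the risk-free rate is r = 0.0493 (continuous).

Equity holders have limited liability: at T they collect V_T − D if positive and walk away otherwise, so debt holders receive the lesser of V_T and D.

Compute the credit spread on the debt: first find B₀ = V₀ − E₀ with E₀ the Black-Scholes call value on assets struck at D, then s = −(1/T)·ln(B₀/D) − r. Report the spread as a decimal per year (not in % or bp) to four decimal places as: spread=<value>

d₁ = [ln(V₀/D) + (r + σ²/2)T] / (σ√T)
   = [ln(542.3059/469.1405) + (0.0493 + 0.5·0.1771²)·5.4589] / (0.1771·√5.4589)
   = [0.144928 + 0.354731] / 0.413782 = 1.207544
d₂ = d₁ − σ√T = 1.207544 − 0.413782 = 0.793762
N(d₁) = 0.886389,  N(d₂) = 0.786333,  e^(−rT) = 0.764049
E₀ = V₀·N(d₁) − D·e^(−rT)·N(d₂)
   = 542.3059·0.886389 − 469.1405·0.764049·0.786333 = 198.835684
B₀ = V₀ − E₀ = 542.3059 − 198.835684 = 343.470216
spread = −(1/T)·ln(B₀/D) − r = −(1/5.4589)·ln(343.470216/469.1405) − 0.0493 = 0.00781808

spread=0.0078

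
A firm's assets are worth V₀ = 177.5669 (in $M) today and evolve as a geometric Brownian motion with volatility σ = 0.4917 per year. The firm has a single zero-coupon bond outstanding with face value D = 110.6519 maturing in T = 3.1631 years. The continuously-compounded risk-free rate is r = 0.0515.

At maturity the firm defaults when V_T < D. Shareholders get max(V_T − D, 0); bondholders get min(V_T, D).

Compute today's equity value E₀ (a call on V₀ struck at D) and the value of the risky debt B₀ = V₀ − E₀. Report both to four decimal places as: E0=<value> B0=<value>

d₁ = [ln(V₀/D) + (r + σ²/2)T] / (σ√T)
   = [ln(177.5669/110.6519) + (0.0515 + 0.5·0.4917²)·3.1631] / (0.4917·√3.1631)
   = [0.472958 + 0.545269] / 0.874494 = 1.164362
d₂ = d₁ − σ√T = 1.164362 − 0.874494 = 0.289869
N(d₁) = 0.877861,  N(d₂) = 0.614042,  e^(−rT) = 0.849676
E₀ = V₀·N(d₁) − D·e^(−rT)·N(d₂)
   = 177.5669·0.877861 − 110.6519·0.849676·0.614042 = 98.147967
B₀ = V₀ − E₀ = 177.5669 − 98.147967 = 79.418933

E0=98.1480 B0=79.4189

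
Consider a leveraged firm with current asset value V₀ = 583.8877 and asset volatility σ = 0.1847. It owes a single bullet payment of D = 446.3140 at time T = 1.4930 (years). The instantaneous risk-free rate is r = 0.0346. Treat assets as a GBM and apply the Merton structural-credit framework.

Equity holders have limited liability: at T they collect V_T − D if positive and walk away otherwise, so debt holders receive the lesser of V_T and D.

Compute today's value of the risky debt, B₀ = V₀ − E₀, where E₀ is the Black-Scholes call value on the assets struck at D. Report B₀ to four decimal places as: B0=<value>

d₁ = [ln(V₀/D) + (r + σ²/2)T] / (σ√T)
   = [ln(583.8877/446.3140) + (0.0346 + 0.5·0.1847²)·1.4930] / (0.1847·√1.4930)
   = [0.268686 + 0.077124] / 0.225682 = 1.532289
d₂ = d₁ − σ√T = 1.532289 − 0.225682 = 1.306607
N(d₁) = 0.937274,  N(d₂) = 0.904327,  e^(−rT) = 0.949654
E₀ = V₀·N(d₁) − D·e^(−rT)·N(d₂)
   = 583.8877·0.937274 − 446.3140·0.949654·0.904327 = 163.969682
B₀ = V₀ − E₀ = 583.8877 − 163.969682 = 419.918018

B0=419.9180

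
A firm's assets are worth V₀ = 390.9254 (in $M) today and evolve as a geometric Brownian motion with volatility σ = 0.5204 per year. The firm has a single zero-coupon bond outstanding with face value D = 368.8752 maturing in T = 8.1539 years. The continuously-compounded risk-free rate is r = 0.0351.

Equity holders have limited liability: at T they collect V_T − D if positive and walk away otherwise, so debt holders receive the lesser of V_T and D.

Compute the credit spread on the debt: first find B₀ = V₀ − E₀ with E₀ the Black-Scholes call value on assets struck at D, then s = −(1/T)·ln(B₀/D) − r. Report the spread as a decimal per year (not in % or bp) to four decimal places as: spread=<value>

spread=0.0762

d₁ = [ln(V₀/D) + (r + σ²/2)T] / (σ√T)
   = [ln(390.9254/368.8752) + (0.0351 + 0.5·0.5204²)·8.1539] / (0.5204·√8.1539)
   = [0.058058 + 1.390306] / 1.486004 = 0.974670
d₂ = d₁ − σ√T = 0.974670 − 1.486004 = -0.511334
N(d₁) = 0.835138,  N(d₂) = 0.304559,  e^(−rT) = 0.751111
E₀ = V₀·N(d₁) − D·e^(−rT)·N(d₂)
   = 390.9254·0.835138 − 368.8752·0.751111·0.304559 = 242.093765
B₀ = V₀ − E₀ = 390.9254 − 242.093765 = 148.831635
spread = −(1/T)·ln(B₀/D) − r = −(1/8.1539)·ln(148.831635/368.8752) − 0.0351 = 0.07621393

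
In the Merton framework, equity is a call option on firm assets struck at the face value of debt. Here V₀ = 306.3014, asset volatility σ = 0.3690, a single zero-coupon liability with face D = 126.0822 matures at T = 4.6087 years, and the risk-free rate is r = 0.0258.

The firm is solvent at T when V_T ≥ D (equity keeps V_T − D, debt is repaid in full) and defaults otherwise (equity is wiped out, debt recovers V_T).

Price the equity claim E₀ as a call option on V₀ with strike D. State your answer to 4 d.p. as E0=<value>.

E0=201.0890

d₁ = [ln(V₀/D) + (r + σ²/2)T] / (σ√T)
   = [ln(306.3014/126.0822) + (0.0258 + 0.5·0.3690²)·4.6087] / (0.3690·√4.6087)
   = [0.887636 + 0.432667] / 0.792165 = 1.666702
d₂ = d₁ − σ√T = 1.666702 − 0.792165 = 0.874537
N(d₁) = 0.952213,  N(d₂) = 0.809087,  e^(−rT) = 0.887893
E₀ = V₀·N(d₁) − D·e^(−rT)·N(d₂)
   = 306.3014·0.952213 − 126.0822·0.887893·0.809087 = 201.088983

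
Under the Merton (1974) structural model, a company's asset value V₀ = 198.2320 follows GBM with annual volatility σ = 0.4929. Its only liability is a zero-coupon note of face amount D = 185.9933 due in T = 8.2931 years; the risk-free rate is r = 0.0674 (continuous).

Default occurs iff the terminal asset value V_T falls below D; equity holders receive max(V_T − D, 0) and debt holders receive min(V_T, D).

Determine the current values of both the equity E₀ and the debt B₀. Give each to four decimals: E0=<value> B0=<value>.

E0=131.5578 B0=66.6742

d₁ = [ln(V₀/D) + (r + σ²/2)T] / (σ√T)
   = [ln(198.2320/185.9933) + (0.0674 + 0.5·0.4929²)·8.2931] / (0.4929·√8.2931)
   = [0.063727 + 1.566361] / 1.419441 = 1.148402
d₂ = d₁ − σ√T = 1.148402 − 1.419441 = -0.271039
N(d₁) = 0.874599,  N(d₂) = 0.393181,  e^(−rT) = 0.571806
E₀ = V₀·N(d₁) − D·e^(−rT)·N(d₂)
   = 198.2320·0.874599 − 185.9933·0.571806·0.393181 = 131.557843
B₀ = V₀ − E₀ = 198.2320 − 131.557843 = 66.674157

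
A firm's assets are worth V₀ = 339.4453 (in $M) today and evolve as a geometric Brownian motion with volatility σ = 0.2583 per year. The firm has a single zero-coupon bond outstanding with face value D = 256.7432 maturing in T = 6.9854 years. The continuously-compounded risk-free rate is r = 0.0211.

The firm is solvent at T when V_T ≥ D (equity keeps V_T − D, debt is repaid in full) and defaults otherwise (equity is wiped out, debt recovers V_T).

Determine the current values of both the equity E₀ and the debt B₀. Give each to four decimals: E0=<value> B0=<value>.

d₁ = [ln(V₀/D) + (r + σ²/2)T] / (σ√T)
   = [ln(339.4453/256.7432) + (0.0211 + 0.5·0.2583²)·6.9854] / (0.2583·√6.9854)
   = [0.279236 + 0.380421] / 0.682685 = 0.966270
d₂ = d₁ − σ√T = 0.966270 − 0.682685 = 0.283585
N(d₁) = 0.833045,  N(d₂) = 0.611636,  e^(−rT) = 0.862956
E₀ = V₀·N(d₁) − D·e^(−rT)·N(d₂)
   = 339.4453·0.833045 − 256.7432·0.862956·0.611636 = 147.260519
B₀ = V₀ − E₀ = 339.4453 − 147.260519 = 192.184781

E0=147.2605 B0=192.1848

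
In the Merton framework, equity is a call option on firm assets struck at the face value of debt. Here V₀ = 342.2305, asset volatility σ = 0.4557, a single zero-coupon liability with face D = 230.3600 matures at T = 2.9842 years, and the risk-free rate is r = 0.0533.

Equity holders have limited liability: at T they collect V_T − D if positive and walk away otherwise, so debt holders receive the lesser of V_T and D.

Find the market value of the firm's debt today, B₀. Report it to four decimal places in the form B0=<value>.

d₁ = [ln(V₀/D) + (r + σ²/2)T] / (σ√T)
   = [ln(342.2305/230.3600) + (0.0533 + 0.5·0.4557²)·2.9842] / (0.4557·√2.9842)
   = [0.395841 + 0.468911] / 0.787214 = 1.098497
d₂ = d₁ − σ√T = 1.098497 − 0.787214 = 0.311282
N(d₁) = 0.864006,  N(d₂) = 0.622207,  e^(−rT) = 0.852947
E₀ = V₀·N(d₁) − D·e^(−rT)·N(d₂)
   = 342.2305·0.864006 − 230.3600·0.852947·0.622207 = 173.434998
B₀ = V₀ − E₀ = 342.2305 − 173.434998 = 168.795502

B0=168.7955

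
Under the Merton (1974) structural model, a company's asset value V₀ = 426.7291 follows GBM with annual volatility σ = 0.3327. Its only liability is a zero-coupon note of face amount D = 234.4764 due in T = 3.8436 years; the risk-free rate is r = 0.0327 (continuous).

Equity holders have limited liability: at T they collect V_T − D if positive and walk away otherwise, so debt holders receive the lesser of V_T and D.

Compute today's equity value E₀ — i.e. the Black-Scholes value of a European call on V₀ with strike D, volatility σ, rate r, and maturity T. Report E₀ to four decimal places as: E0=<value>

E0=232.5162

d₁ = [ln(V₀/D) + (r + σ²/2)T] / (σ√T)
   = [ln(426.7291/234.4764) + (0.0327 + 0.5·0.3327²)·3.8436] / (0.3327·√3.8436)
   = [0.598794 + 0.338408] / 0.652262 = 1.436851
d₂ = d₁ − σ√T = 1.436851 − 0.652262 = 0.784589
N(d₁) = 0.924620,  N(d₂) = 0.783653,  e^(−rT) = 0.881892
E₀ = V₀·N(d₁) − D·e^(−rT)·N(d₂)
   = 426.7291·0.924620 − 234.4764·0.881892·0.783653 = 232.516229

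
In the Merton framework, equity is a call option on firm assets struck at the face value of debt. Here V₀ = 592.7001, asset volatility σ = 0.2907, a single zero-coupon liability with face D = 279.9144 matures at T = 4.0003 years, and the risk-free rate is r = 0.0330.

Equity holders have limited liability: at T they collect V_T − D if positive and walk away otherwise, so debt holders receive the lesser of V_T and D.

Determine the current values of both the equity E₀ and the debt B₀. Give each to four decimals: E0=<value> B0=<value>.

E0=353.4583 B0=239.2418

d₁ = [ln(V₀/D) + (r + σ²/2)T] / (σ√T)
   = [ln(592.7001/279.9144) + (0.0330 + 0.5·0.2907²)·4.0003] / (0.2907·√4.0003)
   = [0.750205 + 0.301036] / 0.581422 = 1.808051
d₂ = d₁ − σ√T = 1.808051 − 0.581422 = 1.226629
N(d₁) = 0.964701,  N(d₂) = 0.890019,  e^(−rT) = 0.876332
E₀ = V₀·N(d₁) − D·e^(−rT)·N(d₂)
   = 592.7001·0.964701 − 279.9144·0.876332·0.890019 = 353.458299
B₀ = V₀ − E₀ = 592.7001 − 353.458299 = 239.241801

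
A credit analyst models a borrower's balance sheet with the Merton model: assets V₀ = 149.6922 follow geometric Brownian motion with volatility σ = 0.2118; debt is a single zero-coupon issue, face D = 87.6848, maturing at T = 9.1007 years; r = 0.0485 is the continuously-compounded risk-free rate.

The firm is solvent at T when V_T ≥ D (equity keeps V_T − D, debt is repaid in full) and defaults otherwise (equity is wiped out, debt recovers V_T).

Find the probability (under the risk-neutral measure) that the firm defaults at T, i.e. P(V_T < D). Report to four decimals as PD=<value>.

d₁ = [ln(V₀/D) + (r + σ²/2)T] / (σ√T)
   = [ln(149.6922/87.6848) + (0.0485 + 0.5·0.2118²)·9.1007] / (0.2118·√9.1007)
   = [0.534833 + 0.645509] / 0.638945 = 1.847330
d₂ = d₁ − σ√T = 1.847330 − 0.638945 = 1.208385
risk-neutral PD = N(−d₂) = N(-1.208385) = 0.113450

PD=0.1134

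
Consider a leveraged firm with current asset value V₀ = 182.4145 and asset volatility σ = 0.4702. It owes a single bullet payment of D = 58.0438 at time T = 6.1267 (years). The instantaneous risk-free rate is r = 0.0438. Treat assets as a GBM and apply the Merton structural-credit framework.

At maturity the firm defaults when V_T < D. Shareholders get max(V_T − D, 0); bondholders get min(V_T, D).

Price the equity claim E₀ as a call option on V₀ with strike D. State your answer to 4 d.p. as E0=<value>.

E0=143.1210

d₁ = [ln(V₀/D) + (r + σ²/2)T] / (σ√T)
   = [ln(182.4145/58.0438) + (0.0438 + 0.5·0.4702²)·6.1267] / (0.4702·√6.1267)
   = [1.145084 + 0.945620] / 1.163847 = 1.796373
d₂ = d₁ − σ√T = 1.796373 − 1.163847 = 0.632526
N(d₁) = 0.963782,  N(d₂) = 0.736478,  e^(−rT) = 0.764641
E₀ = V₀·N(d₁) − D·e^(−rT)·N(d₂)
   = 182.4145·0.963782 − 58.0438·0.764641·0.736478 = 143.121029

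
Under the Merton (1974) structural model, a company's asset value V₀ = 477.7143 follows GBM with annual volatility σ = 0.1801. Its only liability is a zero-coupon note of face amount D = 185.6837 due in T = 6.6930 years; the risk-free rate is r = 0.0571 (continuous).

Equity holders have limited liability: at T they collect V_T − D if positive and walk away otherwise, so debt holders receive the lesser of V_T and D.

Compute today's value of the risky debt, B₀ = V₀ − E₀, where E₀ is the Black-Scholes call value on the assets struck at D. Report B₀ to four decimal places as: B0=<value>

d₁ = [ln(V₀/D) + (r + σ²/2)T] / (σ√T)
   = [ln(477.7143/185.6837) + (0.0571 + 0.5·0.1801²)·6.6930] / (0.1801·√6.6930)
   = [0.944968 + 0.490717] / 0.465934 = 3.081309
d₂ = d₁ − σ√T = 3.081309 − 0.465934 = 2.615375
N(d₁) = 0.998970,  N(d₂) = 0.995544,  e^(−rT) = 0.682379
E₀ = V₀·N(d₁) − D·e^(−rT)·N(d₂)
   = 477.7143·0.998970 − 185.6837·0.682379·0.995544 = 351.080071
B₀ = V₀ − E₀ = 477.7143 − 351.080071 = 126.634229

B0=126.6342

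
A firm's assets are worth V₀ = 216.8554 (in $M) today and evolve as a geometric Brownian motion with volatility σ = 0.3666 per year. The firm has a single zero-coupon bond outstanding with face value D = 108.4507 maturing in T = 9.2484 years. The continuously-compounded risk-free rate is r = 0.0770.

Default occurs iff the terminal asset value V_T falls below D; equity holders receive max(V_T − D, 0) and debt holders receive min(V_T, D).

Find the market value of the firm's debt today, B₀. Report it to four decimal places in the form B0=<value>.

d₁ = [ln(V₀/D) + (r + σ²/2)T] / (σ√T)
   = [ln(216.8554/108.4507) + (0.0770 + 0.5·0.3666²)·9.2484] / (0.3666·√9.2484)
   = [0.692935 + 1.333599] / 1.114874 = 1.817725
d₂ = d₁ − σ√T = 1.817725 − 1.114874 = 0.702851
N(d₁) = 0.965447,  N(d₂) = 0.758926,  e^(−rT) = 0.490600
E₀ = V₀·N(d₁) − D·e^(−rT)·N(d₂)
   = 216.8554·0.965447 − 108.4507·0.490600·0.758926 = 168.983067
B₀ = V₀ − E₀ = 216.8554 − 168.983067 = 47.872333

B0=47.8723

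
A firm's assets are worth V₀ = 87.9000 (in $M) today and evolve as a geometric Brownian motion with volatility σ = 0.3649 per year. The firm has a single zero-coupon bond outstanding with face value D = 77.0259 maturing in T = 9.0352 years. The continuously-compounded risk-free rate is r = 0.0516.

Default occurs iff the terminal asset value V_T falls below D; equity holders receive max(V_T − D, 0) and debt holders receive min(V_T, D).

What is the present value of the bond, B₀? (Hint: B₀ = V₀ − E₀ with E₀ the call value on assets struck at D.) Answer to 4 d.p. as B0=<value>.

B0=36.1475

d₁ = [ln(V₀/D) + (r + σ²/2)T] / (σ√T)
   = [ln(87.9000/77.0259) + (0.0516 + 0.5·0.3649²)·9.0352] / (0.3649·√9.0352)
   = [0.132058 + 1.067744] / 1.096839 = 1.093873
d₂ = d₁ − σ√T = 1.093873 − 1.096839 = -0.002966
N(d₁) = 0.862995,  N(d₂) = 0.498817,  e^(−rT) = 0.627372
E₀ = V₀·N(d₁) − D·e^(−rT)·N(d₂)
   = 87.9000·0.862995 − 77.0259·0.627372·0.498817 = 51.752474
B₀ = V₀ − E₀ = 87.9000 − 51.752474 = 36.147526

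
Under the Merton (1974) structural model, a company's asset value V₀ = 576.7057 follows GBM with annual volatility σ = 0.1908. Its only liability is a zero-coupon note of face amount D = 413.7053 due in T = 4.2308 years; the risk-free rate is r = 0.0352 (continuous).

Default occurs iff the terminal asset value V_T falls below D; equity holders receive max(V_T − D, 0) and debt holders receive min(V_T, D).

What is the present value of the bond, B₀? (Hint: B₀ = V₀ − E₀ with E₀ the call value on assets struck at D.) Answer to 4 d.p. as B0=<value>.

B0=347.1211

d₁ = [ln(V₀/D) + (r + σ²/2)T] / (σ√T)
   = [ln(576.7057/413.7053) + (0.0352 + 0.5·0.1908²)·4.2308] / (0.1908·√4.2308)
   = [0.332178 + 0.225935] / 0.392455 = 1.422107
d₂ = d₁ − σ√T = 1.422107 − 0.392455 = 1.029652
N(d₁) = 0.922502,  N(d₂) = 0.848413,  e^(−rT) = 0.861634
E₀ = V₀·N(d₁) − D·e^(−rT)·N(d₂)
   = 576.7057·0.922502 − 413.7053·0.861634·0.848413 = 229.584644
B₀ = V₀ − E₀ = 576.7057 − 229.584644 = 347.121056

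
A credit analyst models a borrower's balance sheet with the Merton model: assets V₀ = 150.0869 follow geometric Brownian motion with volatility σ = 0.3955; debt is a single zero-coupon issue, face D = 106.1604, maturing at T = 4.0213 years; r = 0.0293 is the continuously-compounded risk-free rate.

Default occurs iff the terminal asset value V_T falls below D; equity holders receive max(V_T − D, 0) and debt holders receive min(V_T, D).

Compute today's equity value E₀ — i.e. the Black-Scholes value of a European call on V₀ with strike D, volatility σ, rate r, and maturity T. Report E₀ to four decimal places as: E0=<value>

d₁ = [ln(V₀/D) + (r + σ²/2)T] / (σ√T)
   = [ln(150.0869/106.1604) + (0.0293 + 0.5·0.3955²)·4.0213] / (0.3955·√4.0213)
   = [0.346263 + 0.432330] / 0.793103 = 0.981705
d₂ = d₁ − σ√T = 0.981705 − 0.793103 = 0.188602
N(d₁) = 0.836878,  N(d₂) = 0.574798,  e^(−rT) = 0.888852
E₀ = V₀·N(d₁) − D·e^(−rT)·N(d₂)
   = 150.0869·0.836878 − 106.1604·0.888852·0.574798 = 71.365908

E0=71.3659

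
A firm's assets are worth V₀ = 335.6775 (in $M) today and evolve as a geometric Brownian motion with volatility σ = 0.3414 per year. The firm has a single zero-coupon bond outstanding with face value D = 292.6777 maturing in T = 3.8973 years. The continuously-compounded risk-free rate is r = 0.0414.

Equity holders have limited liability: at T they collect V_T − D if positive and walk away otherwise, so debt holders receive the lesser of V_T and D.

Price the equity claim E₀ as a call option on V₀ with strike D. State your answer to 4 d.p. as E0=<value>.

E0=127.5532

d₁ = [ln(V₀/D) + (r + σ²/2)T] / (σ√T)
   = [ln(335.6775/292.6777) + (0.0414 + 0.5·0.3414²)·3.8973] / (0.3414·√3.8973)
   = [0.137079 + 0.388471] / 0.673978 = 0.779774
d₂ = d₁ − σ√T = 0.779774 − 0.673978 = 0.105796
N(d₁) = 0.782238,  N(d₂) = 0.542128,  e^(−rT) = 0.850996
E₀ = V₀·N(d₁) − D·e^(−rT)·N(d₂)
   = 335.6775·0.782238 − 292.6777·0.850996·0.542128 = 127.553249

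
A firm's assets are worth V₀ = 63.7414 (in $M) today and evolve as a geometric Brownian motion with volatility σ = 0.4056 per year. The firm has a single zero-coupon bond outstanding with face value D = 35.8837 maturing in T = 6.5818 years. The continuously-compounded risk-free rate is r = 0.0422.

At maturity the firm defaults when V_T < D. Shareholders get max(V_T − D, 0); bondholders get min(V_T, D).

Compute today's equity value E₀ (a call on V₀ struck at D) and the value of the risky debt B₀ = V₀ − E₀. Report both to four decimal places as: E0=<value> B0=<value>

d₁ = [ln(V₀/D) + (r + σ²/2)T] / (σ√T)
   = [ln(63.7414/35.8837) + (0.0422 + 0.5·0.4056²)·6.5818] / (0.4056·√6.5818)
   = [0.574551 + 0.819142] / 1.040568 = 1.339359
d₂ = d₁ − σ√T = 1.339359 − 1.040568 = 0.298791
N(d₁) = 0.909773,  N(d₂) = 0.617450,  e^(−rT) = 0.757485
E₀ = V₀·N(d₁) − D·e^(−rT)·N(d₂)
   = 63.7414·0.909773 − 35.8837·0.757485·0.617450 = 41.207073
B₀ = V₀ − E₀ = 63.7414 − 41.207073 = 22.534327

E0=41.2071 B0=22.5343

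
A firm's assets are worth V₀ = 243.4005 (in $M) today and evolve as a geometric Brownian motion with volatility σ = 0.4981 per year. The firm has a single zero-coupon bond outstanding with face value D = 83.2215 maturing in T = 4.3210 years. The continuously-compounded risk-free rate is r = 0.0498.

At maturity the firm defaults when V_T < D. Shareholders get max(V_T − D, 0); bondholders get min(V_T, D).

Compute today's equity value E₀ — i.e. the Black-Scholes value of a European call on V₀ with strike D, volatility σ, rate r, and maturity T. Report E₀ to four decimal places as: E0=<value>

d₁ = [ln(V₀/D) + (r + σ²/2)T] / (σ√T)
   = [ln(243.4005/83.2215) + (0.0498 + 0.5·0.4981²)·4.3210] / (0.4981·√4.3210)
   = [1.073203 + 0.751214] / 1.035401 = 1.762038
d₂ = d₁ − σ√T = 1.762038 − 1.035401 = 0.726637
N(d₁) = 0.960969,  N(d₂) = 0.766276,  e^(−rT) = 0.806392
E₀ = V₀·N(d₁) − D·e^(−rT)·N(d₂)
   = 243.4005·0.960969 − 83.2215·0.806392·0.766276 = 182.476138

E0=182.4761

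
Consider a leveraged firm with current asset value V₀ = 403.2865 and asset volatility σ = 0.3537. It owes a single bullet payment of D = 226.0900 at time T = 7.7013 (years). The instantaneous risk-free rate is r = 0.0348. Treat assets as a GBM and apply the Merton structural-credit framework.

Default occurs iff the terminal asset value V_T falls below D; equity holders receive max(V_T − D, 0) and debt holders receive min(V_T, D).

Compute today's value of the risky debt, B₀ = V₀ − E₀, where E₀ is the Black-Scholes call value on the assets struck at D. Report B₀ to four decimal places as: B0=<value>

B0=147.0180

d₁ = [ln(V₀/D) + (r + σ²/2)T] / (σ√T)
   = [ln(403.2865/226.0900) + (0.0348 + 0.5·0.3537²)·7.7013] / (0.3537·√7.7013)
   = [0.578714 + 0.749736] / 0.981561 = 1.353406
d₂ = d₁ − σ√T = 1.353406 − 0.981561 = 0.371845
N(d₁) = 0.912037,  N(d₂) = 0.644996,  e^(−rT) = 0.764904
E₀ = V₀·N(d₁) − D·e^(−rT)·N(d₂)
   = 403.2865·0.912037 − 226.0900·0.764904·0.644996 = 256.268475
B₀ = V₀ − E₀ = 403.2865 − 256.268475 = 147.018025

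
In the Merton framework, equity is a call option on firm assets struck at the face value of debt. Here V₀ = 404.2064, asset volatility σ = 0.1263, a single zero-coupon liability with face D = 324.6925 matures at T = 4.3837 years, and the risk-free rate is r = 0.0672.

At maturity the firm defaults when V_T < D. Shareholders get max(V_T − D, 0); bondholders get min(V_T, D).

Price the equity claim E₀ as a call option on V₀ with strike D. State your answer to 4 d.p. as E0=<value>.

E0=163.1747

d₁ = [ln(V₀/D) + (r + σ²/2)T] / (σ√T)
   = [ln(404.2064/324.6925) + (0.0672 + 0.5·0.1263²)·4.3837] / (0.1263·√4.3837)
   = [0.219047 + 0.329548] / 0.264438 = 2.074571
d₂ = d₁ − σ√T = 2.074571 − 0.264438 = 1.810134
N(d₁) = 0.980987,  N(d₂) = 0.964862,  e^(−rT) = 0.744841
E₀ = V₀·N(d₁) − D·e^(−rT)·N(d₂)
   = 404.2064·0.980987 − 324.6925·0.744841·0.964862 = 163.174728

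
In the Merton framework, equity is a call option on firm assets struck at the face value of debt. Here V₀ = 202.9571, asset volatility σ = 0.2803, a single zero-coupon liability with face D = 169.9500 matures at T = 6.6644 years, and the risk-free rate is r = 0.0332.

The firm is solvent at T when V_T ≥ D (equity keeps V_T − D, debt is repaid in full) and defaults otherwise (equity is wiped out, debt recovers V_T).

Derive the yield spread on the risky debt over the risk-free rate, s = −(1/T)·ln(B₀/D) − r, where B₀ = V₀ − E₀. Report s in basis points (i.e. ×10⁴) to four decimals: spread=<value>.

d₁ = [ln(V₀/D) + (r + σ²/2)T] / (σ√T)
   = [ln(202.9571/169.9500) + (0.0332 + 0.5·0.2803²)·6.6644] / (0.2803·√6.6644)
   = [0.177490 + 0.483063] / 0.723608 = 0.912860
d₂ = d₁ − σ√T = 0.912860 − 0.723608 = 0.189251
N(d₁) = 0.819342,  N(d₂) = 0.575052,  e^(−rT) = 0.801510
E₀ = V₀·N(d₁) − D·e^(−rT)·N(d₂)
   = 202.9571·0.819342 − 169.9500·0.801510·0.575052 = 87.959612
B₀ = V₀ − E₀ = 202.9571 − 87.959612 = 114.997488
spread = −(1/T)·ln(B₀/D) − r = −(1/6.6644)·ln(114.997488/169.9500) − 0.0332 = 0.02540903
in basis points: 0.02540903 × 10⁴ = 254.0903 bp

spread=254.0903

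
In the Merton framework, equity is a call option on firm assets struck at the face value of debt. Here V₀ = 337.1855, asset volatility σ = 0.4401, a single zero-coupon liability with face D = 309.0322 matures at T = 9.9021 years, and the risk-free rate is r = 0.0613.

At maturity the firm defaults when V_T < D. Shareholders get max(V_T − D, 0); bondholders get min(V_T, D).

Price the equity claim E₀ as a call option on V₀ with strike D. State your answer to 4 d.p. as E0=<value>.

E0=226.5308

d₁ = [ln(V₀/D) + (r + σ²/2)T] / (σ√T)
   = [ln(337.1855/309.0322) + (0.0613 + 0.5·0.4401²)·9.9021] / (0.4401·√9.9021)
   = [0.087188 + 1.565958] / 1.384889 = 1.193702
d₂ = d₁ − σ√T = 1.193702 − 1.384889 = -0.191187
N(d₁) = 0.883703,  N(d₂) = 0.424190,  e^(−rT) = 0.544984
E₀ = V₀·N(d₁) − D·e^(−rT)·N(d₂)
   = 337.1855·0.883703 − 309.0322·0.544984·0.424190 = 226.530761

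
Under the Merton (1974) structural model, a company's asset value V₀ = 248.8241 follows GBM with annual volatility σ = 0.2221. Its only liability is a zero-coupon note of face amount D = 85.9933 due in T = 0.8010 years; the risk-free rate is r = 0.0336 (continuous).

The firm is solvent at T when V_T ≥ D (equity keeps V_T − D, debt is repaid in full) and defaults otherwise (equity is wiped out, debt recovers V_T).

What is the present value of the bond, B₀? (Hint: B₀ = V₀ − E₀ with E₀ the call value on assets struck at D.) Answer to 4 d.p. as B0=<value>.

B0=83.7098

d₁ = [ln(V₀/D) + (r + σ²/2)T] / (σ√T)
   = [ln(248.8241/85.9933) + (0.0336 + 0.5·0.2221²)·0.8010] / (0.2221·√0.8010)
   = [1.062477 + 0.046670] / 0.198776 = 5.579870
d₂ = d₁ − σ√T = 5.579870 − 0.198776 = 5.381094
N(d₁) = 1.000000,  N(d₂) = 1.000000,  e^(−rT) = 0.973445
E₀ = V₀·N(d₁) − D·e^(−rT)·N(d₂)
   = 248.8241·1.000000 − 85.9933·0.973445·1.000000 = 165.114323
B₀ = V₀ − E₀ = 248.8241 − 165.114323 = 83.709777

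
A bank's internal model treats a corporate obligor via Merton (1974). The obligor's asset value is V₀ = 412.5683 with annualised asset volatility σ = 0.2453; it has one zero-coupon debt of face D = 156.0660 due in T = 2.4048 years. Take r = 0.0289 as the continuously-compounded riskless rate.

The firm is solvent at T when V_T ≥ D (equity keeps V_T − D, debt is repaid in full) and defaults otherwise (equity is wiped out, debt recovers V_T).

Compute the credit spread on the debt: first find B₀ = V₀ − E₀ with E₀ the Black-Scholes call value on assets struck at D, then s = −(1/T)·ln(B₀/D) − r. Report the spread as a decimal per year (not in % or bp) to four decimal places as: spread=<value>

spread=0.0002

d₁ = [ln(V₀/D) + (r + σ²/2)T] / (σ√T)
   = [ln(412.5683/156.0660) + (0.0289 + 0.5·0.2453²)·2.4048] / (0.2453·√2.4048)
   = [0.972123 + 0.141850] / 0.380397 = 2.928447
d₂ = d₁ − σ√T = 2.928447 − 0.380397 = 2.548050
N(d₁) = 0.998297,  N(d₂) = 0.994584,  e^(−rT) = 0.932861
E₀ = V₀·N(d₁) − D·e^(−rT)·N(d₂)
   = 412.5683·0.998297 − 156.0660·0.932861·0.994584 = 267.066191
B₀ = V₀ − E₀ = 412.5683 − 267.066191 = 145.502109
spread = −(1/T)·ln(B₀/D) − r = −(1/2.4048)·ln(145.502109/156.0660) − 0.0289 = 0.00024522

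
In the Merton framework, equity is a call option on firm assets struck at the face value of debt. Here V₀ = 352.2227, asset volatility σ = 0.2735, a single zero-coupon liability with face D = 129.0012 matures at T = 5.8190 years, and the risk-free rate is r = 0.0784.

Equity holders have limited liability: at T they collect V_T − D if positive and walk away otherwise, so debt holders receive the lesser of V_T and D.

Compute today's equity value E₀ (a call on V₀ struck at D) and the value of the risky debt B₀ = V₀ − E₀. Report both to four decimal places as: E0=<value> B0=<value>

d₁ = [ln(V₀/D) + (r + σ²/2)T] / (σ√T)
   = [ln(352.2227/129.0012) + (0.0784 + 0.5·0.2735²)·5.8190] / (0.2735·√5.8190)
   = [1.004442 + 0.673847] / 0.659753 = 2.543813
d₂ = d₁ − σ√T = 2.543813 − 0.659753 = 1.884060
N(d₁) = 0.994518,  N(d₂) = 0.970222,  e^(−rT) = 0.633681
E₀ = V₀·N(d₁) − D·e^(−rT)·N(d₂)
   = 352.2227·0.994518 − 129.0012·0.633681·0.970222 = 270.980290
B₀ = V₀ − E₀ = 352.2227 − 270.980290 = 81.242410

E0=270.9803 B0=81.2424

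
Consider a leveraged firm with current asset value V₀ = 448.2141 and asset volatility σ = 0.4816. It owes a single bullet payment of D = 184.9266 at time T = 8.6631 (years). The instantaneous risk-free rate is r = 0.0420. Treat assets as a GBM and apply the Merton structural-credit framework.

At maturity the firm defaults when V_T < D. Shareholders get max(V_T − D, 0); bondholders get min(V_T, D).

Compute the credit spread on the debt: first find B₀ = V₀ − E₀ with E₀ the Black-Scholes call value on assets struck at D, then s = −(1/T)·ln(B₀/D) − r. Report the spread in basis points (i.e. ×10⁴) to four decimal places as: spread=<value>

d₁ = [ln(V₀/D) + (r + σ²/2)T] / (σ√T)
   = [ln(448.2141/184.9266) + (0.0420 + 0.5·0.4816²)·8.6631] / (0.4816·√8.6631)
   = [0.885312 + 1.368504] / 1.417500 = 1.589993
d₂ = d₁ − σ√T = 1.589993 − 1.417500 = 0.172493
N(d₁) = 0.944082,  N(d₂) = 0.568475,  e^(−rT) = 0.694995
E₀ = V₀·N(d₁) − D·e^(−rT)·N(d₂)
   = 448.2141·0.944082 − 184.9266·0.694995·0.568475 = 350.088609
B₀ = V₀ − E₀ = 448.2141 − 350.088609 = 98.125491
spread = −(1/T)·ln(B₀/D) − r = −(1/8.6631)·ln(98.125491/184.9266) − 0.0420 = 0.03115070
in basis points: 0.03115070 × 10⁴ = 311.5070 bp

spread=311.5070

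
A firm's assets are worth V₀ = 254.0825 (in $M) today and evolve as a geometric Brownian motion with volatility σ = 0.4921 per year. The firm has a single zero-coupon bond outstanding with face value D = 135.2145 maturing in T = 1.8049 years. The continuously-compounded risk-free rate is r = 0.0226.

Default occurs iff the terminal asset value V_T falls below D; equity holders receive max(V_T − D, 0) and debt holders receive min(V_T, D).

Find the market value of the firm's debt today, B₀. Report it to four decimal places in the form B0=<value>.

d₁ = [ln(V₀/D) + (r + σ²/2)T] / (σ√T)
   = [ln(254.0825/135.2145) + (0.0226 + 0.5·0.4921²)·1.8049] / (0.4921·√1.8049)
   = [0.630797 + 0.259330] / 0.661119 = 1.346393
d₂ = d₁ − σ√T = 1.346393 − 0.661119 = 0.685274
N(d₁) = 0.910912,  N(d₂) = 0.753414,  e^(−rT) = 0.960030
E₀ = V₀·N(d₁) − D·e^(−rT)·N(d₂)
   = 254.0825·0.910912 − 135.2145·0.960030·0.753414 = 133.646125
B₀ = V₀ − E₀ = 254.0825 − 133.646125 = 120.436375

B0=120.4364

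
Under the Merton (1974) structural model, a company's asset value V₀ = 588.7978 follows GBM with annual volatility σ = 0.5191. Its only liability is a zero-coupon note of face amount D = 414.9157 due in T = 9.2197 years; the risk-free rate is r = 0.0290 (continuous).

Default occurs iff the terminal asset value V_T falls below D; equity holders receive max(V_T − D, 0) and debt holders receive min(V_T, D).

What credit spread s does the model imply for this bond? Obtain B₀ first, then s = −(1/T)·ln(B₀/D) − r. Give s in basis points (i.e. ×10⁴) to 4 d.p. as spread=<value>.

d₁ = [ln(V₀/D) + (r + σ²/2)T] / (σ√T)
   = [ln(588.7978/414.9157) + (0.0290 + 0.5·0.5191²)·9.2197] / (0.5191·√9.2197)
   = [0.350007 + 1.509564] / 1.576193 = 1.179786
d₂ = d₁ − σ√T = 1.179786 − 1.576193 = -0.396407
N(d₁) = 0.880957,  N(d₂) = 0.345902,  e^(−rT) = 0.765389
E₀ = V₀·N(d₁) − D·e^(−rT)·N(d₂)
   = 588.7978·0.880957 − 414.9157·0.765389·0.345902 = 408.856888
B₀ = V₀ − E₀ = 588.7978 − 408.856888 = 179.940912
spread = −(1/T)·ln(B₀/D) − r = −(1/9.2197)·ln(179.940912/414.9157) − 0.0290 = 0.06161540
in basis points: 0.06161540 × 10⁴ = 616.1540 bp

spread=616.1540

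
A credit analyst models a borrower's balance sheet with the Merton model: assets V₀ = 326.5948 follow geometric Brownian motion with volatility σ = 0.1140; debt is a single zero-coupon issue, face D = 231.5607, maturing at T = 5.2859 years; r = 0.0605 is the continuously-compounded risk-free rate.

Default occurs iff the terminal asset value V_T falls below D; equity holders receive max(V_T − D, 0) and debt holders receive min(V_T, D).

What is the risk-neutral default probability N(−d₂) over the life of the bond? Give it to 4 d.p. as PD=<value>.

PD=0.0082

d₁ = [ln(V₀/D) + (r + σ²/2)T] / (σ√T)
   = [ln(326.5948/231.5607) + (0.0605 + 0.5·0.1140²)·5.2859] / (0.1140·√5.2859)
   = [0.343878 + 0.354145] / 0.262098 = 2.663210
d₂ = d₁ − σ√T = 2.663210 − 0.262098 = 2.401111
risk-neutral PD = N(−d₂) = N(-2.401111) = 0.008173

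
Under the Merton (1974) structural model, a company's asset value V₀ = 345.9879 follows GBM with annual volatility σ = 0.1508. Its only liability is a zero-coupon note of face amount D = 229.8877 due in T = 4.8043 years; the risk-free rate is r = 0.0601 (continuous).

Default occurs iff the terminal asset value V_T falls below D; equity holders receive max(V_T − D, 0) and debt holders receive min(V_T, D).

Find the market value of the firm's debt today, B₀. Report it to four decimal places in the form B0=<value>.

B0=171.7321

d₁ = [ln(V₀/D) + (r + σ²/2)T] / (σ√T)
   = [ln(345.9879/229.8877) + (0.0601 + 0.5·0.1508²)·4.8043] / (0.1508·√4.8043)
   = [0.408813 + 0.343365] / 0.330534 = 2.275643
d₂ = d₁ − σ√T = 2.275643 − 0.330534 = 1.945108
N(d₁) = 0.988566,  N(d₂) = 0.974119,  e^(−rT) = 0.749208
E₀ = V₀·N(d₁) − D·e^(−rT)·N(d₂)
   = 345.9879·0.988566 − 229.8877·0.749208·0.974119 = 174.255814
B₀ = V₀ − E₀ = 345.9879 − 174.255814 = 171.732086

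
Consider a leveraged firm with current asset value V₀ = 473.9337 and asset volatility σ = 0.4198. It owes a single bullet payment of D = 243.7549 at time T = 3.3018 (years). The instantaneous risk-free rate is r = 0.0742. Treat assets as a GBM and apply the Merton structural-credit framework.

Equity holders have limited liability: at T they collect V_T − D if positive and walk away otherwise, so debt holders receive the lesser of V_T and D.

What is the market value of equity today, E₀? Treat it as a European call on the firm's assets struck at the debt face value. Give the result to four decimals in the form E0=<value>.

d₁ = [ln(V₀/D) + (r + σ²/2)T] / (σ√T)
   = [ln(473.9337/243.7549) + (0.0742 + 0.5·0.4198²)·3.3018] / (0.4198·√3.3018)
   = [0.664904 + 0.535935] / 0.762813 = 1.574226
d₂ = d₁ − σ√T = 1.574226 − 0.762813 = 0.811413
N(d₁) = 0.942282,  N(d₂) = 0.791436,  e^(−rT) = 0.782710
E₀ = V₀·N(d₁) − D·e^(−rT)·N(d₂)
   = 473.9337·0.942282 − 243.7549·0.782710·0.791436 = 295.581890

E0=295.5819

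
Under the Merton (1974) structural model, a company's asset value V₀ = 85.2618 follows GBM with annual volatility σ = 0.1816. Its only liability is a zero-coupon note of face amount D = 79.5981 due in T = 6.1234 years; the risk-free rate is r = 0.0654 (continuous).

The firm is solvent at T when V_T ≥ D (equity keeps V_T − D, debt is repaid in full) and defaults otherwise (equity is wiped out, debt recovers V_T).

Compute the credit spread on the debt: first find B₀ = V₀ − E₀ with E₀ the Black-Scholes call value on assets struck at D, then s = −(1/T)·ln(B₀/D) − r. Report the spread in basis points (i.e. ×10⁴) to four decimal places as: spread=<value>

spread=71.4244

d₁ = [ln(V₀/D) + (r + σ²/2)T] / (σ√T)
   = [ln(85.2618/79.5981) + (0.0654 + 0.5·0.1816²)·6.1234] / (0.1816·√6.1234)
   = [0.068736 + 0.501441] / 0.449378 = 1.268813
d₂ = d₁ − σ√T = 1.268813 − 0.449378 = 0.819435
N(d₁) = 0.897746,  N(d₂) = 0.793731,  e^(−rT) = 0.670005
E₀ = V₀·N(d₁) − D·e^(−rT)·N(d₂)
   = 85.2618·0.897746 − 79.5981·0.670005·0.793731 = 34.212906
B₀ = V₀ − E₀ = 85.2618 − 34.212906 = 51.048894
spread = −(1/T)·ln(B₀/D) − r = −(1/6.1234)·ln(51.048894/79.5981) − 0.0654 = 0.00714244
in basis points: 0.00714244 × 10⁴ = 71.4244 bp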